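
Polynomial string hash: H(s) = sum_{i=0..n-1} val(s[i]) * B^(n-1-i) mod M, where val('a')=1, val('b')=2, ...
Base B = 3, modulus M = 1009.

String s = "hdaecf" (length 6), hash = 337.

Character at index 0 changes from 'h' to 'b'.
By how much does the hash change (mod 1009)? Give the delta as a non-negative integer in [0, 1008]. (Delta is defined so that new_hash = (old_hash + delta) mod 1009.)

Delta formula: (val(new) - val(old)) * B^(n-1-k) mod M
  val('b') - val('h') = 2 - 8 = -6
  B^(n-1-k) = 3^5 mod 1009 = 243
  Delta = -6 * 243 mod 1009 = 560

Answer: 560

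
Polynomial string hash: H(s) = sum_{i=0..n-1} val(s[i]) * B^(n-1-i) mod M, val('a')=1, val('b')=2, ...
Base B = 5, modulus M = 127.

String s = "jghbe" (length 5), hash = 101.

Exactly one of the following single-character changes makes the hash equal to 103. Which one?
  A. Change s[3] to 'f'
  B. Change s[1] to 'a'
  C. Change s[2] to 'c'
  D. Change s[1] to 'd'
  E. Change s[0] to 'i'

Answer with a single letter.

Option A: s[3]='b'->'f', delta=(6-2)*5^1 mod 127 = 20, hash=101+20 mod 127 = 121
Option B: s[1]='g'->'a', delta=(1-7)*5^3 mod 127 = 12, hash=101+12 mod 127 = 113
Option C: s[2]='h'->'c', delta=(3-8)*5^2 mod 127 = 2, hash=101+2 mod 127 = 103 <-- target
Option D: s[1]='g'->'d', delta=(4-7)*5^3 mod 127 = 6, hash=101+6 mod 127 = 107
Option E: s[0]='j'->'i', delta=(9-10)*5^4 mod 127 = 10, hash=101+10 mod 127 = 111

Answer: C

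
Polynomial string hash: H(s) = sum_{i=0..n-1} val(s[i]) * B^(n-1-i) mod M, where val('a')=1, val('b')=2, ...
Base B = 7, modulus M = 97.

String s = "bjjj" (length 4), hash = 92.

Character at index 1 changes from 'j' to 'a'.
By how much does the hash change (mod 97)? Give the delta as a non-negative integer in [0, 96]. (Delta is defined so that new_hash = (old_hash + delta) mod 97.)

Answer: 44

Derivation:
Delta formula: (val(new) - val(old)) * B^(n-1-k) mod M
  val('a') - val('j') = 1 - 10 = -9
  B^(n-1-k) = 7^2 mod 97 = 49
  Delta = -9 * 49 mod 97 = 44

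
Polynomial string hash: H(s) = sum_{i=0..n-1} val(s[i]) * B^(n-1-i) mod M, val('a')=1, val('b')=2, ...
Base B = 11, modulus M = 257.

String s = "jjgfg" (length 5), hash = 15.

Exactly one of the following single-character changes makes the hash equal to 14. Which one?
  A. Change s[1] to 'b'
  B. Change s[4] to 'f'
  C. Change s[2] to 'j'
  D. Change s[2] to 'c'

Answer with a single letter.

Option A: s[1]='j'->'b', delta=(2-10)*11^3 mod 257 = 146, hash=15+146 mod 257 = 161
Option B: s[4]='g'->'f', delta=(6-7)*11^0 mod 257 = 256, hash=15+256 mod 257 = 14 <-- target
Option C: s[2]='g'->'j', delta=(10-7)*11^2 mod 257 = 106, hash=15+106 mod 257 = 121
Option D: s[2]='g'->'c', delta=(3-7)*11^2 mod 257 = 30, hash=15+30 mod 257 = 45

Answer: B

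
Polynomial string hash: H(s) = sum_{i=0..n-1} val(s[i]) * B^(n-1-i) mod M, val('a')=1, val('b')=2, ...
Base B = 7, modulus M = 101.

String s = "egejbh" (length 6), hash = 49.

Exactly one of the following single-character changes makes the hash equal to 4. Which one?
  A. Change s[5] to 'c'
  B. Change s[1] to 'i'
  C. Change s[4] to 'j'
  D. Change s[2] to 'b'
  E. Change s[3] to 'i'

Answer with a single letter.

Answer: C

Derivation:
Option A: s[5]='h'->'c', delta=(3-8)*7^0 mod 101 = 96, hash=49+96 mod 101 = 44
Option B: s[1]='g'->'i', delta=(9-7)*7^4 mod 101 = 55, hash=49+55 mod 101 = 3
Option C: s[4]='b'->'j', delta=(10-2)*7^1 mod 101 = 56, hash=49+56 mod 101 = 4 <-- target
Option D: s[2]='e'->'b', delta=(2-5)*7^3 mod 101 = 82, hash=49+82 mod 101 = 30
Option E: s[3]='j'->'i', delta=(9-10)*7^2 mod 101 = 52, hash=49+52 mod 101 = 0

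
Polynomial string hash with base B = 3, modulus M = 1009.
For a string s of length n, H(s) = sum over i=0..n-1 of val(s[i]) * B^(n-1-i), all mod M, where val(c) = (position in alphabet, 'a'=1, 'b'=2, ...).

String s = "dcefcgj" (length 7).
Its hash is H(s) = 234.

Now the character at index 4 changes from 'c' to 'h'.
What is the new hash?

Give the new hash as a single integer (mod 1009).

val('c') = 3, val('h') = 8
Position k = 4, exponent = n-1-k = 2
B^2 mod M = 3^2 mod 1009 = 9
Delta = (8 - 3) * 9 mod 1009 = 45
New hash = (234 + 45) mod 1009 = 279

Answer: 279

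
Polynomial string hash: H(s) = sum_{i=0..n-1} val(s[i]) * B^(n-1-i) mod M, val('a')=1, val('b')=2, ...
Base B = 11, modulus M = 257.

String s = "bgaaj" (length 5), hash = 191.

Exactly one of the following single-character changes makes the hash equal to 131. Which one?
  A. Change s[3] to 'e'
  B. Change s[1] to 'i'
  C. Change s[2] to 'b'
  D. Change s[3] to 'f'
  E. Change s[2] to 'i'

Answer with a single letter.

Option A: s[3]='a'->'e', delta=(5-1)*11^1 mod 257 = 44, hash=191+44 mod 257 = 235
Option B: s[1]='g'->'i', delta=(9-7)*11^3 mod 257 = 92, hash=191+92 mod 257 = 26
Option C: s[2]='a'->'b', delta=(2-1)*11^2 mod 257 = 121, hash=191+121 mod 257 = 55
Option D: s[3]='a'->'f', delta=(6-1)*11^1 mod 257 = 55, hash=191+55 mod 257 = 246
Option E: s[2]='a'->'i', delta=(9-1)*11^2 mod 257 = 197, hash=191+197 mod 257 = 131 <-- target

Answer: E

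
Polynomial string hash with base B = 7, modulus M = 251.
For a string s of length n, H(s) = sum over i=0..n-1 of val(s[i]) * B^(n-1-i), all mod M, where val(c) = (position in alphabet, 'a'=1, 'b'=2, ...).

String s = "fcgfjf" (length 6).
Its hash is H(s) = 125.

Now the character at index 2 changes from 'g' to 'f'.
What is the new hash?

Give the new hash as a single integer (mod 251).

Answer: 33

Derivation:
val('g') = 7, val('f') = 6
Position k = 2, exponent = n-1-k = 3
B^3 mod M = 7^3 mod 251 = 92
Delta = (6 - 7) * 92 mod 251 = 159
New hash = (125 + 159) mod 251 = 33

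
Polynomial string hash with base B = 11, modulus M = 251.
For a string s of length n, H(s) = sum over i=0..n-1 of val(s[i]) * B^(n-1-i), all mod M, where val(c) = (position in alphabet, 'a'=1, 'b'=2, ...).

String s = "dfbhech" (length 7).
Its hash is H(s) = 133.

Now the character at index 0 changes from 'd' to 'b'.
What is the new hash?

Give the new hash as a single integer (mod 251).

val('d') = 4, val('b') = 2
Position k = 0, exponent = n-1-k = 6
B^6 mod M = 11^6 mod 251 = 3
Delta = (2 - 4) * 3 mod 251 = 245
New hash = (133 + 245) mod 251 = 127

Answer: 127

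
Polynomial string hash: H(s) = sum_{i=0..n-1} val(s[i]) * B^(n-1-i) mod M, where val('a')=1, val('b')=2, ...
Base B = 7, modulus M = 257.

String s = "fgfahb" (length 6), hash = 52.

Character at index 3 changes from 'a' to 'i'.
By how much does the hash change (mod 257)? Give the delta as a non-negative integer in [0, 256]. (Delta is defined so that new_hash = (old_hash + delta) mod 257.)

Answer: 135

Derivation:
Delta formula: (val(new) - val(old)) * B^(n-1-k) mod M
  val('i') - val('a') = 9 - 1 = 8
  B^(n-1-k) = 7^2 mod 257 = 49
  Delta = 8 * 49 mod 257 = 135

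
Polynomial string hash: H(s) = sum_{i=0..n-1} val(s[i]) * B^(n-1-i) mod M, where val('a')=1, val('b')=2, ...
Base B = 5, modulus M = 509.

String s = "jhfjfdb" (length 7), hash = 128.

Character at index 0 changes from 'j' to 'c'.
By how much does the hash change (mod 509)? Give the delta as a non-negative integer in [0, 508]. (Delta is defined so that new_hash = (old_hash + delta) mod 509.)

Answer: 60

Derivation:
Delta formula: (val(new) - val(old)) * B^(n-1-k) mod M
  val('c') - val('j') = 3 - 10 = -7
  B^(n-1-k) = 5^6 mod 509 = 355
  Delta = -7 * 355 mod 509 = 60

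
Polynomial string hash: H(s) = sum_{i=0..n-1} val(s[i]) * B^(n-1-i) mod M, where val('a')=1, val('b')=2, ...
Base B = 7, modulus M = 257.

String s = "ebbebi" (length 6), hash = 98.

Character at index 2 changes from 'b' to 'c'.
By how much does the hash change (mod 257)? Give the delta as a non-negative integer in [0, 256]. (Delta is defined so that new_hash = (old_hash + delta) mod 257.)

Answer: 86

Derivation:
Delta formula: (val(new) - val(old)) * B^(n-1-k) mod M
  val('c') - val('b') = 3 - 2 = 1
  B^(n-1-k) = 7^3 mod 257 = 86
  Delta = 1 * 86 mod 257 = 86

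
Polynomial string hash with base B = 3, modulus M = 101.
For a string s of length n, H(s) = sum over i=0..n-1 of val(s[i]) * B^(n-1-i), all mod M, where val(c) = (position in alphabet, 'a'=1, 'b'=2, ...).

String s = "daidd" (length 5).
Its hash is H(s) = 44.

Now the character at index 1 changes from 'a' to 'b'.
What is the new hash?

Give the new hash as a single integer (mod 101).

val('a') = 1, val('b') = 2
Position k = 1, exponent = n-1-k = 3
B^3 mod M = 3^3 mod 101 = 27
Delta = (2 - 1) * 27 mod 101 = 27
New hash = (44 + 27) mod 101 = 71

Answer: 71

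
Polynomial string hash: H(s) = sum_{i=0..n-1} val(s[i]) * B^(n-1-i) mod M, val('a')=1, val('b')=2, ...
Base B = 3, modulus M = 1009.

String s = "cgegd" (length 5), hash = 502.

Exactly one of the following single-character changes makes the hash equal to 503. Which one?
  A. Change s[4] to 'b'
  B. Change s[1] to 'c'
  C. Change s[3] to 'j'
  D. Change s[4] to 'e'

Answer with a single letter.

Option A: s[4]='d'->'b', delta=(2-4)*3^0 mod 1009 = 1007, hash=502+1007 mod 1009 = 500
Option B: s[1]='g'->'c', delta=(3-7)*3^3 mod 1009 = 901, hash=502+901 mod 1009 = 394
Option C: s[3]='g'->'j', delta=(10-7)*3^1 mod 1009 = 9, hash=502+9 mod 1009 = 511
Option D: s[4]='d'->'e', delta=(5-4)*3^0 mod 1009 = 1, hash=502+1 mod 1009 = 503 <-- target

Answer: D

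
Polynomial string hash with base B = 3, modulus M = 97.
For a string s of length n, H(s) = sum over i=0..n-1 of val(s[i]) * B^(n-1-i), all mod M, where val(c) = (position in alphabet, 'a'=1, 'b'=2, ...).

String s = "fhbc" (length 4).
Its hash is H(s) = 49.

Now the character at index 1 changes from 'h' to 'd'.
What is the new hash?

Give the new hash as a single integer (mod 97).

val('h') = 8, val('d') = 4
Position k = 1, exponent = n-1-k = 2
B^2 mod M = 3^2 mod 97 = 9
Delta = (4 - 8) * 9 mod 97 = 61
New hash = (49 + 61) mod 97 = 13

Answer: 13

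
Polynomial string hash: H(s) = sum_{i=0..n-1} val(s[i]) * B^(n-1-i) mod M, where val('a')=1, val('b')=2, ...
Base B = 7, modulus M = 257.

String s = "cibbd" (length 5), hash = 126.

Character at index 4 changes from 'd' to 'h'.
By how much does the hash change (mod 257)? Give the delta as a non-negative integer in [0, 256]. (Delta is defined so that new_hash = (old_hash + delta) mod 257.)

Delta formula: (val(new) - val(old)) * B^(n-1-k) mod M
  val('h') - val('d') = 8 - 4 = 4
  B^(n-1-k) = 7^0 mod 257 = 1
  Delta = 4 * 1 mod 257 = 4

Answer: 4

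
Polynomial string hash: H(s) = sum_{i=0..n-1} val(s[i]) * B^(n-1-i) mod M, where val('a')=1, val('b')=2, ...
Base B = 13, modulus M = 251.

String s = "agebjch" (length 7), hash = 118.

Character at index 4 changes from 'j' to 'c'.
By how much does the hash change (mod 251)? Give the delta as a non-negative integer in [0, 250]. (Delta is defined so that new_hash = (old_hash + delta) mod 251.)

Answer: 72

Derivation:
Delta formula: (val(new) - val(old)) * B^(n-1-k) mod M
  val('c') - val('j') = 3 - 10 = -7
  B^(n-1-k) = 13^2 mod 251 = 169
  Delta = -7 * 169 mod 251 = 72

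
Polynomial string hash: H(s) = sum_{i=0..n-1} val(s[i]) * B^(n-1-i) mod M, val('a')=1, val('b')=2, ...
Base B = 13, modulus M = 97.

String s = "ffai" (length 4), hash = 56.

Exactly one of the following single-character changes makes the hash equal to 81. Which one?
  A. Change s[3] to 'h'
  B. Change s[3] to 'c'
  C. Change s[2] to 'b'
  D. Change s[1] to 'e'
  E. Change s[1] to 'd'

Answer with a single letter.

Option A: s[3]='i'->'h', delta=(8-9)*13^0 mod 97 = 96, hash=56+96 mod 97 = 55
Option B: s[3]='i'->'c', delta=(3-9)*13^0 mod 97 = 91, hash=56+91 mod 97 = 50
Option C: s[2]='a'->'b', delta=(2-1)*13^1 mod 97 = 13, hash=56+13 mod 97 = 69
Option D: s[1]='f'->'e', delta=(5-6)*13^2 mod 97 = 25, hash=56+25 mod 97 = 81 <-- target
Option E: s[1]='f'->'d', delta=(4-6)*13^2 mod 97 = 50, hash=56+50 mod 97 = 9

Answer: D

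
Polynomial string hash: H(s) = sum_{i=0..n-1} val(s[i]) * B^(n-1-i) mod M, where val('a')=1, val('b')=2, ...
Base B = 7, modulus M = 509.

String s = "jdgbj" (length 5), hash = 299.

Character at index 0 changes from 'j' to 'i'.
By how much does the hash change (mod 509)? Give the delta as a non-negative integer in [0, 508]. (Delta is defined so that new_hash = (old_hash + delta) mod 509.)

Answer: 144

Derivation:
Delta formula: (val(new) - val(old)) * B^(n-1-k) mod M
  val('i') - val('j') = 9 - 10 = -1
  B^(n-1-k) = 7^4 mod 509 = 365
  Delta = -1 * 365 mod 509 = 144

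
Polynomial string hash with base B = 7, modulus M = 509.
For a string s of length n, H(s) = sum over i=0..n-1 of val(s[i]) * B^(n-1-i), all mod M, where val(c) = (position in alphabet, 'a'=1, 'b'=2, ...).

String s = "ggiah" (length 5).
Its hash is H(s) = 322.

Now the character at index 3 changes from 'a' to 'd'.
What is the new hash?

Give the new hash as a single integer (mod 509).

Answer: 343

Derivation:
val('a') = 1, val('d') = 4
Position k = 3, exponent = n-1-k = 1
B^1 mod M = 7^1 mod 509 = 7
Delta = (4 - 1) * 7 mod 509 = 21
New hash = (322 + 21) mod 509 = 343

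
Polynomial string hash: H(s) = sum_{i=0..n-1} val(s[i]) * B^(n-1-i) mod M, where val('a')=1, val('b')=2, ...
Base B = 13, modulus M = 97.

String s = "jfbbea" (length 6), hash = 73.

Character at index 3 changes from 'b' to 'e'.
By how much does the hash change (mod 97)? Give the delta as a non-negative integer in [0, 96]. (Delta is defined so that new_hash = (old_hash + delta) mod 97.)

Delta formula: (val(new) - val(old)) * B^(n-1-k) mod M
  val('e') - val('b') = 5 - 2 = 3
  B^(n-1-k) = 13^2 mod 97 = 72
  Delta = 3 * 72 mod 97 = 22

Answer: 22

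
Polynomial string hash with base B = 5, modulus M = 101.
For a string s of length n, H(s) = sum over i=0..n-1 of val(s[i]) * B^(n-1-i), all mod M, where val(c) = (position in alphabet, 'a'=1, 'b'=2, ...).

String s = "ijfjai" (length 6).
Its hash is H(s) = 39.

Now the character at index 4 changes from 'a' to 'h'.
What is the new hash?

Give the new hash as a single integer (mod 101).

val('a') = 1, val('h') = 8
Position k = 4, exponent = n-1-k = 1
B^1 mod M = 5^1 mod 101 = 5
Delta = (8 - 1) * 5 mod 101 = 35
New hash = (39 + 35) mod 101 = 74

Answer: 74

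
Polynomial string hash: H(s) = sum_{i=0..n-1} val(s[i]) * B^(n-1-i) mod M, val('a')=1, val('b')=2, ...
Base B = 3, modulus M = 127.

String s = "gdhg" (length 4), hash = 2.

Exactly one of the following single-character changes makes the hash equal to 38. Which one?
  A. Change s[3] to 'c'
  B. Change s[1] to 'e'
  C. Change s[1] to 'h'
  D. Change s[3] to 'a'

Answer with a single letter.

Answer: C

Derivation:
Option A: s[3]='g'->'c', delta=(3-7)*3^0 mod 127 = 123, hash=2+123 mod 127 = 125
Option B: s[1]='d'->'e', delta=(5-4)*3^2 mod 127 = 9, hash=2+9 mod 127 = 11
Option C: s[1]='d'->'h', delta=(8-4)*3^2 mod 127 = 36, hash=2+36 mod 127 = 38 <-- target
Option D: s[3]='g'->'a', delta=(1-7)*3^0 mod 127 = 121, hash=2+121 mod 127 = 123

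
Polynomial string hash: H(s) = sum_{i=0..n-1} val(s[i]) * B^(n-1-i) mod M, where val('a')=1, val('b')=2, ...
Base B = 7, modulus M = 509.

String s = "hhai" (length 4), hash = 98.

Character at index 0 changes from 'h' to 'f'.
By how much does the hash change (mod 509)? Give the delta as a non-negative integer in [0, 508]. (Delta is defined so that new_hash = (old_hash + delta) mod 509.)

Answer: 332

Derivation:
Delta formula: (val(new) - val(old)) * B^(n-1-k) mod M
  val('f') - val('h') = 6 - 8 = -2
  B^(n-1-k) = 7^3 mod 509 = 343
  Delta = -2 * 343 mod 509 = 332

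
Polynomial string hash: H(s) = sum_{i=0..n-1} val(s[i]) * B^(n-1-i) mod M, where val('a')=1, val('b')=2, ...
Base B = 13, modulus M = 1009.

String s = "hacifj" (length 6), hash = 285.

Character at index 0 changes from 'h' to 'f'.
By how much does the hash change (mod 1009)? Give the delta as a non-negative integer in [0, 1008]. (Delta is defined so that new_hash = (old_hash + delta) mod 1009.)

Answer: 38

Derivation:
Delta formula: (val(new) - val(old)) * B^(n-1-k) mod M
  val('f') - val('h') = 6 - 8 = -2
  B^(n-1-k) = 13^5 mod 1009 = 990
  Delta = -2 * 990 mod 1009 = 38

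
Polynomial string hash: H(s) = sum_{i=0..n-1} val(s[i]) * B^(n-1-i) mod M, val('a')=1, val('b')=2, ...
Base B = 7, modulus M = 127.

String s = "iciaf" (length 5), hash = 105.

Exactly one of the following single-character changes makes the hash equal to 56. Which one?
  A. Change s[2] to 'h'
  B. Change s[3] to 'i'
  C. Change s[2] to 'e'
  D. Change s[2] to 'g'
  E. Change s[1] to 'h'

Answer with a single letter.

Option A: s[2]='i'->'h', delta=(8-9)*7^2 mod 127 = 78, hash=105+78 mod 127 = 56 <-- target
Option B: s[3]='a'->'i', delta=(9-1)*7^1 mod 127 = 56, hash=105+56 mod 127 = 34
Option C: s[2]='i'->'e', delta=(5-9)*7^2 mod 127 = 58, hash=105+58 mod 127 = 36
Option D: s[2]='i'->'g', delta=(7-9)*7^2 mod 127 = 29, hash=105+29 mod 127 = 7
Option E: s[1]='c'->'h', delta=(8-3)*7^3 mod 127 = 64, hash=105+64 mod 127 = 42

Answer: A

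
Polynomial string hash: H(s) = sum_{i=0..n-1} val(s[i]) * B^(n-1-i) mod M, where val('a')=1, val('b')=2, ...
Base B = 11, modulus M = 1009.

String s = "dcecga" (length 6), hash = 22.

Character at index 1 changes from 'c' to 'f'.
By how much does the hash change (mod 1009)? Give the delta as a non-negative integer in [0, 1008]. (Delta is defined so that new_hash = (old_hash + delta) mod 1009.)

Delta formula: (val(new) - val(old)) * B^(n-1-k) mod M
  val('f') - val('c') = 6 - 3 = 3
  B^(n-1-k) = 11^4 mod 1009 = 515
  Delta = 3 * 515 mod 1009 = 536

Answer: 536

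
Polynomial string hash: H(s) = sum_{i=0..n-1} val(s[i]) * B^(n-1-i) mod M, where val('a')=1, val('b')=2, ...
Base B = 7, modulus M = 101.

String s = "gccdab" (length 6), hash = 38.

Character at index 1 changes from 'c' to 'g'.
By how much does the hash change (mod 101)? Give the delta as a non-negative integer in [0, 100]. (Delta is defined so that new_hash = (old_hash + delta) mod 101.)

Answer: 9

Derivation:
Delta formula: (val(new) - val(old)) * B^(n-1-k) mod M
  val('g') - val('c') = 7 - 3 = 4
  B^(n-1-k) = 7^4 mod 101 = 78
  Delta = 4 * 78 mod 101 = 9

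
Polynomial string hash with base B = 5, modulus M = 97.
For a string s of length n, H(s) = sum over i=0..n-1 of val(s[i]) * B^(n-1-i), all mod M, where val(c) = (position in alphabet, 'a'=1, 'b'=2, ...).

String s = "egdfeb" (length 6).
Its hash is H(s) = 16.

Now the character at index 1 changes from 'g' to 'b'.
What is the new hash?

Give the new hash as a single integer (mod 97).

val('g') = 7, val('b') = 2
Position k = 1, exponent = n-1-k = 4
B^4 mod M = 5^4 mod 97 = 43
Delta = (2 - 7) * 43 mod 97 = 76
New hash = (16 + 76) mod 97 = 92

Answer: 92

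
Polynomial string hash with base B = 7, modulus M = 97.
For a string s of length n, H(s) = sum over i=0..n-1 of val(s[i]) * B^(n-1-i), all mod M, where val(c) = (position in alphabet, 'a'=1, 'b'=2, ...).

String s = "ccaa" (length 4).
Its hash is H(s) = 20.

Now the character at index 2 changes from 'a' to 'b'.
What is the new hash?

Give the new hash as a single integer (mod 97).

Answer: 27

Derivation:
val('a') = 1, val('b') = 2
Position k = 2, exponent = n-1-k = 1
B^1 mod M = 7^1 mod 97 = 7
Delta = (2 - 1) * 7 mod 97 = 7
New hash = (20 + 7) mod 97 = 27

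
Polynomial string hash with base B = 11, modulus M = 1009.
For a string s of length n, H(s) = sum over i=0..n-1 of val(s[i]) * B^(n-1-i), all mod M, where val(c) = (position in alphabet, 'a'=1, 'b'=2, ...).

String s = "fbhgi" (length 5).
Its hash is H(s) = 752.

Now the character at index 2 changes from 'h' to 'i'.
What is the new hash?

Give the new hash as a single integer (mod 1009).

Answer: 873

Derivation:
val('h') = 8, val('i') = 9
Position k = 2, exponent = n-1-k = 2
B^2 mod M = 11^2 mod 1009 = 121
Delta = (9 - 8) * 121 mod 1009 = 121
New hash = (752 + 121) mod 1009 = 873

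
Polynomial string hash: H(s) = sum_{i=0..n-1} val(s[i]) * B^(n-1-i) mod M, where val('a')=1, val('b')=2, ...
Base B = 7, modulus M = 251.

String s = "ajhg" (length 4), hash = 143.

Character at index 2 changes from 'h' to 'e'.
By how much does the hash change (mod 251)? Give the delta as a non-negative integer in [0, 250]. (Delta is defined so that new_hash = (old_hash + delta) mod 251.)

Answer: 230

Derivation:
Delta formula: (val(new) - val(old)) * B^(n-1-k) mod M
  val('e') - val('h') = 5 - 8 = -3
  B^(n-1-k) = 7^1 mod 251 = 7
  Delta = -3 * 7 mod 251 = 230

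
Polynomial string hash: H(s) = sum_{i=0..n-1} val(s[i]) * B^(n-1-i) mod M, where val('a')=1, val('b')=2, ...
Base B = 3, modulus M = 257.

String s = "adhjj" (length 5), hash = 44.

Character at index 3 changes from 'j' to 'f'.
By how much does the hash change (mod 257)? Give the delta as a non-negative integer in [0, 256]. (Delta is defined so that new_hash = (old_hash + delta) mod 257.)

Delta formula: (val(new) - val(old)) * B^(n-1-k) mod M
  val('f') - val('j') = 6 - 10 = -4
  B^(n-1-k) = 3^1 mod 257 = 3
  Delta = -4 * 3 mod 257 = 245

Answer: 245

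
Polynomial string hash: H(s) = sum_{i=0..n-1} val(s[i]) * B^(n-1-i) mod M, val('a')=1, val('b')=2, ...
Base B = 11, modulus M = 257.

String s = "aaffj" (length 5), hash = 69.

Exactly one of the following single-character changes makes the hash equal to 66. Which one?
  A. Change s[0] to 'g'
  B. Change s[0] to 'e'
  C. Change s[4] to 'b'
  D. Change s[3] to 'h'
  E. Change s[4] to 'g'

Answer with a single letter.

Option A: s[0]='a'->'g', delta=(7-1)*11^4 mod 257 = 209, hash=69+209 mod 257 = 21
Option B: s[0]='a'->'e', delta=(5-1)*11^4 mod 257 = 225, hash=69+225 mod 257 = 37
Option C: s[4]='j'->'b', delta=(2-10)*11^0 mod 257 = 249, hash=69+249 mod 257 = 61
Option D: s[3]='f'->'h', delta=(8-6)*11^1 mod 257 = 22, hash=69+22 mod 257 = 91
Option E: s[4]='j'->'g', delta=(7-10)*11^0 mod 257 = 254, hash=69+254 mod 257 = 66 <-- target

Answer: E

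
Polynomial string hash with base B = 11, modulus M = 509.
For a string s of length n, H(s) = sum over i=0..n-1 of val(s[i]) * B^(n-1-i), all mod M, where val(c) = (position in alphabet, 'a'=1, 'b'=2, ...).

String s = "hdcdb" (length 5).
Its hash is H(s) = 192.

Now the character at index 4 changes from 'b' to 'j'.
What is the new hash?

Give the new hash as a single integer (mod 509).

Answer: 200

Derivation:
val('b') = 2, val('j') = 10
Position k = 4, exponent = n-1-k = 0
B^0 mod M = 11^0 mod 509 = 1
Delta = (10 - 2) * 1 mod 509 = 8
New hash = (192 + 8) mod 509 = 200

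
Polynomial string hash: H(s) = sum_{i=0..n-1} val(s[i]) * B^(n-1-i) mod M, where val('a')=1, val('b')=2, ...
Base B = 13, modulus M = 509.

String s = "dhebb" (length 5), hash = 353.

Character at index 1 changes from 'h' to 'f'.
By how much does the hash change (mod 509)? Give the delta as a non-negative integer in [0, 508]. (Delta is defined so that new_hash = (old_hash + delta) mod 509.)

Answer: 187

Derivation:
Delta formula: (val(new) - val(old)) * B^(n-1-k) mod M
  val('f') - val('h') = 6 - 8 = -2
  B^(n-1-k) = 13^3 mod 509 = 161
  Delta = -2 * 161 mod 509 = 187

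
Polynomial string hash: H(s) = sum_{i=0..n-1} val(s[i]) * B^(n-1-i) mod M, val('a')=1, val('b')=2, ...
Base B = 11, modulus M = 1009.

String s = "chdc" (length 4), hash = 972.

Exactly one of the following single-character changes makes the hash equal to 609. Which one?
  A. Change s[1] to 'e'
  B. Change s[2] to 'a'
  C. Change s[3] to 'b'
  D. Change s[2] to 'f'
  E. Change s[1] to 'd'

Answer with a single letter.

Answer: A

Derivation:
Option A: s[1]='h'->'e', delta=(5-8)*11^2 mod 1009 = 646, hash=972+646 mod 1009 = 609 <-- target
Option B: s[2]='d'->'a', delta=(1-4)*11^1 mod 1009 = 976, hash=972+976 mod 1009 = 939
Option C: s[3]='c'->'b', delta=(2-3)*11^0 mod 1009 = 1008, hash=972+1008 mod 1009 = 971
Option D: s[2]='d'->'f', delta=(6-4)*11^1 mod 1009 = 22, hash=972+22 mod 1009 = 994
Option E: s[1]='h'->'d', delta=(4-8)*11^2 mod 1009 = 525, hash=972+525 mod 1009 = 488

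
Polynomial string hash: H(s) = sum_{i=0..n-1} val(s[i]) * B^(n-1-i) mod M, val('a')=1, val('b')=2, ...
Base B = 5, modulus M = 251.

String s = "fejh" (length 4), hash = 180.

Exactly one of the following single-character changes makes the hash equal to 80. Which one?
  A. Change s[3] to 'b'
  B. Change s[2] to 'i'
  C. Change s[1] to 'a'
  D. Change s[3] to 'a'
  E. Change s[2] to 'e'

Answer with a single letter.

Answer: C

Derivation:
Option A: s[3]='h'->'b', delta=(2-8)*5^0 mod 251 = 245, hash=180+245 mod 251 = 174
Option B: s[2]='j'->'i', delta=(9-10)*5^1 mod 251 = 246, hash=180+246 mod 251 = 175
Option C: s[1]='e'->'a', delta=(1-5)*5^2 mod 251 = 151, hash=180+151 mod 251 = 80 <-- target
Option D: s[3]='h'->'a', delta=(1-8)*5^0 mod 251 = 244, hash=180+244 mod 251 = 173
Option E: s[2]='j'->'e', delta=(5-10)*5^1 mod 251 = 226, hash=180+226 mod 251 = 155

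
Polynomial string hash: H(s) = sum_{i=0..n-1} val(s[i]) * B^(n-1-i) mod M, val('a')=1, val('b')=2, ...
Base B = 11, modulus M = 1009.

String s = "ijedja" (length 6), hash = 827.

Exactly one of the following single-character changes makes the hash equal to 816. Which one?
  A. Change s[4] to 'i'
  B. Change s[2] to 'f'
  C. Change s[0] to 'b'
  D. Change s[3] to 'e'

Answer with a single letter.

Option A: s[4]='j'->'i', delta=(9-10)*11^1 mod 1009 = 998, hash=827+998 mod 1009 = 816 <-- target
Option B: s[2]='e'->'f', delta=(6-5)*11^3 mod 1009 = 322, hash=827+322 mod 1009 = 140
Option C: s[0]='i'->'b', delta=(2-9)*11^5 mod 1009 = 705, hash=827+705 mod 1009 = 523
Option D: s[3]='d'->'e', delta=(5-4)*11^2 mod 1009 = 121, hash=827+121 mod 1009 = 948

Answer: A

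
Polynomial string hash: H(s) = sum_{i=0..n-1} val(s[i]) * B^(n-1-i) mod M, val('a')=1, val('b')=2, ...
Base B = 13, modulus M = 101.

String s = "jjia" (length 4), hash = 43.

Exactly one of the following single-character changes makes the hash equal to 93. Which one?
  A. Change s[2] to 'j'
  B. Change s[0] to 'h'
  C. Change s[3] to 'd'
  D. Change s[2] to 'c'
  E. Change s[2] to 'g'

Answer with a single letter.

Answer: B

Derivation:
Option A: s[2]='i'->'j', delta=(10-9)*13^1 mod 101 = 13, hash=43+13 mod 101 = 56
Option B: s[0]='j'->'h', delta=(8-10)*13^3 mod 101 = 50, hash=43+50 mod 101 = 93 <-- target
Option C: s[3]='a'->'d', delta=(4-1)*13^0 mod 101 = 3, hash=43+3 mod 101 = 46
Option D: s[2]='i'->'c', delta=(3-9)*13^1 mod 101 = 23, hash=43+23 mod 101 = 66
Option E: s[2]='i'->'g', delta=(7-9)*13^1 mod 101 = 75, hash=43+75 mod 101 = 17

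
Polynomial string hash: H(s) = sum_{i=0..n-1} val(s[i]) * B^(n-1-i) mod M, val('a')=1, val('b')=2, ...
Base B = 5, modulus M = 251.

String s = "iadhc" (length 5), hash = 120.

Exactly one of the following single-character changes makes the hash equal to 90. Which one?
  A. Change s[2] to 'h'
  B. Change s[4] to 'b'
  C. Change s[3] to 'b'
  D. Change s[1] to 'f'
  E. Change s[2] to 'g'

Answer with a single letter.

Option A: s[2]='d'->'h', delta=(8-4)*5^2 mod 251 = 100, hash=120+100 mod 251 = 220
Option B: s[4]='c'->'b', delta=(2-3)*5^0 mod 251 = 250, hash=120+250 mod 251 = 119
Option C: s[3]='h'->'b', delta=(2-8)*5^1 mod 251 = 221, hash=120+221 mod 251 = 90 <-- target
Option D: s[1]='a'->'f', delta=(6-1)*5^3 mod 251 = 123, hash=120+123 mod 251 = 243
Option E: s[2]='d'->'g', delta=(7-4)*5^2 mod 251 = 75, hash=120+75 mod 251 = 195

Answer: C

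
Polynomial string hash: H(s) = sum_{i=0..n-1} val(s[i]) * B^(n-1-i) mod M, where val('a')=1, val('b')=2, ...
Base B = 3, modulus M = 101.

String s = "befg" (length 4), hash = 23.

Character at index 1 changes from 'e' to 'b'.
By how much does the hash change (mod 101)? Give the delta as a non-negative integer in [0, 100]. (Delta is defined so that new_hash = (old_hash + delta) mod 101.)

Answer: 74

Derivation:
Delta formula: (val(new) - val(old)) * B^(n-1-k) mod M
  val('b') - val('e') = 2 - 5 = -3
  B^(n-1-k) = 3^2 mod 101 = 9
  Delta = -3 * 9 mod 101 = 74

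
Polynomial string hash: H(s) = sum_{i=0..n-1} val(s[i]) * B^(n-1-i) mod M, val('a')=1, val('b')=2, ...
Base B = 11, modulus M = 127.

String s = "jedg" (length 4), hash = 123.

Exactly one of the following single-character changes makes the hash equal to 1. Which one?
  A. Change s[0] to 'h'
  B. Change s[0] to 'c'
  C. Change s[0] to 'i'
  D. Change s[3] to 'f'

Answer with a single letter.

Answer: A

Derivation:
Option A: s[0]='j'->'h', delta=(8-10)*11^3 mod 127 = 5, hash=123+5 mod 127 = 1 <-- target
Option B: s[0]='j'->'c', delta=(3-10)*11^3 mod 127 = 81, hash=123+81 mod 127 = 77
Option C: s[0]='j'->'i', delta=(9-10)*11^3 mod 127 = 66, hash=123+66 mod 127 = 62
Option D: s[3]='g'->'f', delta=(6-7)*11^0 mod 127 = 126, hash=123+126 mod 127 = 122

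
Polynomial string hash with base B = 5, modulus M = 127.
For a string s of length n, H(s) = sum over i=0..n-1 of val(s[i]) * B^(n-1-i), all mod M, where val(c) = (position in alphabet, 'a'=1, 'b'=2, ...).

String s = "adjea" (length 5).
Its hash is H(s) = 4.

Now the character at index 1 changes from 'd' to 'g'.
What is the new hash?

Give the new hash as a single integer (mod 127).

Answer: 125

Derivation:
val('d') = 4, val('g') = 7
Position k = 1, exponent = n-1-k = 3
B^3 mod M = 5^3 mod 127 = 125
Delta = (7 - 4) * 125 mod 127 = 121
New hash = (4 + 121) mod 127 = 125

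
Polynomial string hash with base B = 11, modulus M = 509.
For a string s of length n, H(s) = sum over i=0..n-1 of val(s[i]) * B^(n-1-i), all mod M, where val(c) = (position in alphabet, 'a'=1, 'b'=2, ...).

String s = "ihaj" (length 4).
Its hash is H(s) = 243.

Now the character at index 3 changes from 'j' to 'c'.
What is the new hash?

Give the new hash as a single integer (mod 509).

Answer: 236

Derivation:
val('j') = 10, val('c') = 3
Position k = 3, exponent = n-1-k = 0
B^0 mod M = 11^0 mod 509 = 1
Delta = (3 - 10) * 1 mod 509 = 502
New hash = (243 + 502) mod 509 = 236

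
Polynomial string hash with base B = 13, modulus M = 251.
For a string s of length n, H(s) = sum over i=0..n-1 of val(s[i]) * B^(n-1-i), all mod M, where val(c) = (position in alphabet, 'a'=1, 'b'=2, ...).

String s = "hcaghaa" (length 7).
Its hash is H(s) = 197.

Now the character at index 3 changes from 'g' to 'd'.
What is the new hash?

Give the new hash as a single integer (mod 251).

Answer: 132

Derivation:
val('g') = 7, val('d') = 4
Position k = 3, exponent = n-1-k = 3
B^3 mod M = 13^3 mod 251 = 189
Delta = (4 - 7) * 189 mod 251 = 186
New hash = (197 + 186) mod 251 = 132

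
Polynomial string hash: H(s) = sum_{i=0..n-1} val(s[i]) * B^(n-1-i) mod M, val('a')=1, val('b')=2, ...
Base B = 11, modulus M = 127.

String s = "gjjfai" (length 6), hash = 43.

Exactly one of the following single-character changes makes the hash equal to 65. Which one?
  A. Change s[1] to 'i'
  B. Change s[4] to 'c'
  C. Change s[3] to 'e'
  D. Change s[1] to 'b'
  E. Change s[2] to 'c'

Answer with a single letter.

Answer: B

Derivation:
Option A: s[1]='j'->'i', delta=(9-10)*11^4 mod 127 = 91, hash=43+91 mod 127 = 7
Option B: s[4]='a'->'c', delta=(3-1)*11^1 mod 127 = 22, hash=43+22 mod 127 = 65 <-- target
Option C: s[3]='f'->'e', delta=(5-6)*11^2 mod 127 = 6, hash=43+6 mod 127 = 49
Option D: s[1]='j'->'b', delta=(2-10)*11^4 mod 127 = 93, hash=43+93 mod 127 = 9
Option E: s[2]='j'->'c', delta=(3-10)*11^3 mod 127 = 81, hash=43+81 mod 127 = 124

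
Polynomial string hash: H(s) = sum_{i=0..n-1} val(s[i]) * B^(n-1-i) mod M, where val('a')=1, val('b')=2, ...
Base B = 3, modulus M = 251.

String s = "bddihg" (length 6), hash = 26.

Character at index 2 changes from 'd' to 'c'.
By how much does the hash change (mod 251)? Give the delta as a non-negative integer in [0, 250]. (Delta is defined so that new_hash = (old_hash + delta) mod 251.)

Answer: 224

Derivation:
Delta formula: (val(new) - val(old)) * B^(n-1-k) mod M
  val('c') - val('d') = 3 - 4 = -1
  B^(n-1-k) = 3^3 mod 251 = 27
  Delta = -1 * 27 mod 251 = 224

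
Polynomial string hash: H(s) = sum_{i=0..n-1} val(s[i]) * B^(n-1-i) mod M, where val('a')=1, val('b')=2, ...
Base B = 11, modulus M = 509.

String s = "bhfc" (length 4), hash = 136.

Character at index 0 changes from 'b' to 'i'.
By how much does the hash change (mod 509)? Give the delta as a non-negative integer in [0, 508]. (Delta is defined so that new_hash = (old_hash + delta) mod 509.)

Answer: 155

Derivation:
Delta formula: (val(new) - val(old)) * B^(n-1-k) mod M
  val('i') - val('b') = 9 - 2 = 7
  B^(n-1-k) = 11^3 mod 509 = 313
  Delta = 7 * 313 mod 509 = 155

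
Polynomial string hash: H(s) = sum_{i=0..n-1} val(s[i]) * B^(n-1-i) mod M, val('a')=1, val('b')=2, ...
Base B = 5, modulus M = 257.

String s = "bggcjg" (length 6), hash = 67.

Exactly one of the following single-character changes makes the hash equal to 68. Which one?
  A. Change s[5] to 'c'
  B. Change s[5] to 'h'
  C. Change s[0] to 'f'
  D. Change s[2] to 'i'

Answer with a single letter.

Answer: B

Derivation:
Option A: s[5]='g'->'c', delta=(3-7)*5^0 mod 257 = 253, hash=67+253 mod 257 = 63
Option B: s[5]='g'->'h', delta=(8-7)*5^0 mod 257 = 1, hash=67+1 mod 257 = 68 <-- target
Option C: s[0]='b'->'f', delta=(6-2)*5^5 mod 257 = 164, hash=67+164 mod 257 = 231
Option D: s[2]='g'->'i', delta=(9-7)*5^3 mod 257 = 250, hash=67+250 mod 257 = 60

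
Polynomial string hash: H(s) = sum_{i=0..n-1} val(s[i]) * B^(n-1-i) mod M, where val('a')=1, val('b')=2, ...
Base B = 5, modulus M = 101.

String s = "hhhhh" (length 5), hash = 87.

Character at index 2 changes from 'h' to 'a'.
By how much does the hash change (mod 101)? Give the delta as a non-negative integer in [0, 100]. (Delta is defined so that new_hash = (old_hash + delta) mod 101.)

Answer: 27

Derivation:
Delta formula: (val(new) - val(old)) * B^(n-1-k) mod M
  val('a') - val('h') = 1 - 8 = -7
  B^(n-1-k) = 5^2 mod 101 = 25
  Delta = -7 * 25 mod 101 = 27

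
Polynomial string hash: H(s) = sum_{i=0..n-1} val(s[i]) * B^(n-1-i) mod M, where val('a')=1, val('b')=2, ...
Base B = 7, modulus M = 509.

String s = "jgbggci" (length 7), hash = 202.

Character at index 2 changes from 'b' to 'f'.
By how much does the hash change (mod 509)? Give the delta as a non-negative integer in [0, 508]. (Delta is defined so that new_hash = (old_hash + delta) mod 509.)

Answer: 442

Derivation:
Delta formula: (val(new) - val(old)) * B^(n-1-k) mod M
  val('f') - val('b') = 6 - 2 = 4
  B^(n-1-k) = 7^4 mod 509 = 365
  Delta = 4 * 365 mod 509 = 442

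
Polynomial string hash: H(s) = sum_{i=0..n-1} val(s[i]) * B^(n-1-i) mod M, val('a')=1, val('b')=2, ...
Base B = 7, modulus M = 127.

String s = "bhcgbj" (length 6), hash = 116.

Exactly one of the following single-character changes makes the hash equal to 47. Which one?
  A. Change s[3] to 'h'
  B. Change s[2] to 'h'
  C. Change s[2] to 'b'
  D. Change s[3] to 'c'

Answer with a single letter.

Option A: s[3]='g'->'h', delta=(8-7)*7^2 mod 127 = 49, hash=116+49 mod 127 = 38
Option B: s[2]='c'->'h', delta=(8-3)*7^3 mod 127 = 64, hash=116+64 mod 127 = 53
Option C: s[2]='c'->'b', delta=(2-3)*7^3 mod 127 = 38, hash=116+38 mod 127 = 27
Option D: s[3]='g'->'c', delta=(3-7)*7^2 mod 127 = 58, hash=116+58 mod 127 = 47 <-- target

Answer: D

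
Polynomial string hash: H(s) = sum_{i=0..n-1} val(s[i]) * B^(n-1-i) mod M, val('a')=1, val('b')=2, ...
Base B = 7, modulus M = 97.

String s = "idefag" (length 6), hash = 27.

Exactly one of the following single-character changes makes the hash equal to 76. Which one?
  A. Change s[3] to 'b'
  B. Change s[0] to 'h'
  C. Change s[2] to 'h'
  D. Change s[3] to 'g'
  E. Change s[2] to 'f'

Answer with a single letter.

Answer: D

Derivation:
Option A: s[3]='f'->'b', delta=(2-6)*7^2 mod 97 = 95, hash=27+95 mod 97 = 25
Option B: s[0]='i'->'h', delta=(8-9)*7^5 mod 97 = 71, hash=27+71 mod 97 = 1
Option C: s[2]='e'->'h', delta=(8-5)*7^3 mod 97 = 59, hash=27+59 mod 97 = 86
Option D: s[3]='f'->'g', delta=(7-6)*7^2 mod 97 = 49, hash=27+49 mod 97 = 76 <-- target
Option E: s[2]='e'->'f', delta=(6-5)*7^3 mod 97 = 52, hash=27+52 mod 97 = 79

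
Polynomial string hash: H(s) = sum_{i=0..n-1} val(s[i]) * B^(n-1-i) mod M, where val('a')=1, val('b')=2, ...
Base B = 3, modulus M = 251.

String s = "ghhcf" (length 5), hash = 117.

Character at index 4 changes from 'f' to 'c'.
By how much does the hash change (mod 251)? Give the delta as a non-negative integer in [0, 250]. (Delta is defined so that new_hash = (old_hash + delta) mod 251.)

Delta formula: (val(new) - val(old)) * B^(n-1-k) mod M
  val('c') - val('f') = 3 - 6 = -3
  B^(n-1-k) = 3^0 mod 251 = 1
  Delta = -3 * 1 mod 251 = 248

Answer: 248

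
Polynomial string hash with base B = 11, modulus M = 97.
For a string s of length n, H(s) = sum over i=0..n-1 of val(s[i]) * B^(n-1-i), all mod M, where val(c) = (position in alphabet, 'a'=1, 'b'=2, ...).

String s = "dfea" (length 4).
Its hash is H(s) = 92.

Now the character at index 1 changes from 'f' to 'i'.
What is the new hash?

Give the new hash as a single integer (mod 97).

Answer: 67

Derivation:
val('f') = 6, val('i') = 9
Position k = 1, exponent = n-1-k = 2
B^2 mod M = 11^2 mod 97 = 24
Delta = (9 - 6) * 24 mod 97 = 72
New hash = (92 + 72) mod 97 = 67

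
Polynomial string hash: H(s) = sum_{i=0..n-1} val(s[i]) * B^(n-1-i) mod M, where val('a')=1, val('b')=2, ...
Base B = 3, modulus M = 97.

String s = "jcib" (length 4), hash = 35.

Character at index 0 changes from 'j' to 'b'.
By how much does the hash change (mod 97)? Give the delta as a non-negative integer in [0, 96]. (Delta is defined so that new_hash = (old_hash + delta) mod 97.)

Answer: 75

Derivation:
Delta formula: (val(new) - val(old)) * B^(n-1-k) mod M
  val('b') - val('j') = 2 - 10 = -8
  B^(n-1-k) = 3^3 mod 97 = 27
  Delta = -8 * 27 mod 97 = 75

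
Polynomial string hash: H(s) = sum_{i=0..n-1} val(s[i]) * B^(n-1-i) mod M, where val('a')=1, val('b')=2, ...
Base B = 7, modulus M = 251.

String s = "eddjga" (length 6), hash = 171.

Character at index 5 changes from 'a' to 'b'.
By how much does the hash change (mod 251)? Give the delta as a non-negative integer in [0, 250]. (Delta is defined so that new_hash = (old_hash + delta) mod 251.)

Delta formula: (val(new) - val(old)) * B^(n-1-k) mod M
  val('b') - val('a') = 2 - 1 = 1
  B^(n-1-k) = 7^0 mod 251 = 1
  Delta = 1 * 1 mod 251 = 1

Answer: 1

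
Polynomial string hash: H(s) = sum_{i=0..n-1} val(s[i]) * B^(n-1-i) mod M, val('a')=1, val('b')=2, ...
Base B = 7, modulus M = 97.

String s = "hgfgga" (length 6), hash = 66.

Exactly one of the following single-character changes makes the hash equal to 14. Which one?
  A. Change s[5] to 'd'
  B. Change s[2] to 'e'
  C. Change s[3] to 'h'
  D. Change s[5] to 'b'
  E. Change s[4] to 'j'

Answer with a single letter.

Answer: B

Derivation:
Option A: s[5]='a'->'d', delta=(4-1)*7^0 mod 97 = 3, hash=66+3 mod 97 = 69
Option B: s[2]='f'->'e', delta=(5-6)*7^3 mod 97 = 45, hash=66+45 mod 97 = 14 <-- target
Option C: s[3]='g'->'h', delta=(8-7)*7^2 mod 97 = 49, hash=66+49 mod 97 = 18
Option D: s[5]='a'->'b', delta=(2-1)*7^0 mod 97 = 1, hash=66+1 mod 97 = 67
Option E: s[4]='g'->'j', delta=(10-7)*7^1 mod 97 = 21, hash=66+21 mod 97 = 87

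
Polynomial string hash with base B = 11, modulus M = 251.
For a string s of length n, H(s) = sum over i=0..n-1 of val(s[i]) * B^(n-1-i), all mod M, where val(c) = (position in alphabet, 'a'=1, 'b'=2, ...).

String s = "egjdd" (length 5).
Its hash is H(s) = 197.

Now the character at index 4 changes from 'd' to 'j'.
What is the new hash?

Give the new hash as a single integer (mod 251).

val('d') = 4, val('j') = 10
Position k = 4, exponent = n-1-k = 0
B^0 mod M = 11^0 mod 251 = 1
Delta = (10 - 4) * 1 mod 251 = 6
New hash = (197 + 6) mod 251 = 203

Answer: 203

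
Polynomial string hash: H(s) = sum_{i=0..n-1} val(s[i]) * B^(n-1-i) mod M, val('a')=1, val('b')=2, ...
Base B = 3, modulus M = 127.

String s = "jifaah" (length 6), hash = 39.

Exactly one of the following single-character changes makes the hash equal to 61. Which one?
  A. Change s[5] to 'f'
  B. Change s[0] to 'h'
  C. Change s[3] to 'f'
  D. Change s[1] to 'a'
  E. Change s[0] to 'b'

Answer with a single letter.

Option A: s[5]='h'->'f', delta=(6-8)*3^0 mod 127 = 125, hash=39+125 mod 127 = 37
Option B: s[0]='j'->'h', delta=(8-10)*3^5 mod 127 = 22, hash=39+22 mod 127 = 61 <-- target
Option C: s[3]='a'->'f', delta=(6-1)*3^2 mod 127 = 45, hash=39+45 mod 127 = 84
Option D: s[1]='i'->'a', delta=(1-9)*3^4 mod 127 = 114, hash=39+114 mod 127 = 26
Option E: s[0]='j'->'b', delta=(2-10)*3^5 mod 127 = 88, hash=39+88 mod 127 = 0

Answer: B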